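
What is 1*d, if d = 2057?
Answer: 2057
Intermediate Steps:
1*d = 1*2057 = 2057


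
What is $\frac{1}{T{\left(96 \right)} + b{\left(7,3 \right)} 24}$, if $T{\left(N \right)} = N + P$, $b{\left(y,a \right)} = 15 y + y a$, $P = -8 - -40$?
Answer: $\frac{1}{3152} \approx 0.00031726$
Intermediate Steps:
$P = 32$ ($P = -8 + 40 = 32$)
$b{\left(y,a \right)} = 15 y + a y$
$T{\left(N \right)} = 32 + N$ ($T{\left(N \right)} = N + 32 = 32 + N$)
$\frac{1}{T{\left(96 \right)} + b{\left(7,3 \right)} 24} = \frac{1}{\left(32 + 96\right) + 7 \left(15 + 3\right) 24} = \frac{1}{128 + 7 \cdot 18 \cdot 24} = \frac{1}{128 + 126 \cdot 24} = \frac{1}{128 + 3024} = \frac{1}{3152}$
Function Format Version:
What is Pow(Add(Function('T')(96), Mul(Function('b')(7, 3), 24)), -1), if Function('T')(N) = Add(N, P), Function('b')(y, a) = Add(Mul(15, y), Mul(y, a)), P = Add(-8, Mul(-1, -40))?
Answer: Rational(1, 3152) ≈ 0.00031726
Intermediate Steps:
P = 32 (P = Add(-8, 40) = 32)
Function('b')(y, a) = Add(Mul(15, y), Mul(a, y))
Function('T')(N) = Add(32, N) (Function('T')(N) = Add(N, 32) = Add(32, N))
Pow(Add(Function('T')(96), Mul(Function('b')(7, 3), 24)), -1) = Pow(Add(Add(32, 96), Mul(Mul(7, Add(15, 3)), 24)), -1) = Pow(Add(128, Mul(Mul(7, 18), 24)), -1) = Pow(Add(128, Mul(126, 24)), -1) = Pow(Add(128, 3024), -1) = Pow(3152, -1) = Rational(1, 3152)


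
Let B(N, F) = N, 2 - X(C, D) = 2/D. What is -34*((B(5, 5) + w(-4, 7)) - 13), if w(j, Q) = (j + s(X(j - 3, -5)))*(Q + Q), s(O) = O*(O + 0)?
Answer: -14144/25 ≈ -565.76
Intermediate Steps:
X(C, D) = 2 - 2/D
s(O) = O**2 (s(O) = O*O = O**2)
w(j, Q) = 2*Q*(144/25 + j) (w(j, Q) = (j + (2 - 2/(-5))**2)*(Q + Q) = (j + (2 - 2*(-1/5))**2)*(2*Q) = (j + (2 + 2/5)**2)*(2*Q) = (j + (12/5)**2)*(2*Q) = (j + 144/25)*(2*Q) = (144/25 + j)*(2*Q) = 2*Q*(144/25 + j))
-34*((B(5, 5) + w(-4, 7)) - 13) = -34*((5 + (2/25)*7*(144 + 25*(-4))) - 13) = -34*((5 + (2/25)*7*(144 - 100)) - 13) = -34*((5 + (2/25)*7*44) - 13) = -34*((5 + 616/25) - 13) = -34*(741/25 - 13) = -34*416/25 = -14144/25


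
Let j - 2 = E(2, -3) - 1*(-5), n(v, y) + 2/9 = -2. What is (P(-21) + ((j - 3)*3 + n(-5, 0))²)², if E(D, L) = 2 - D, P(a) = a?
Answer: 36517849/6561 ≈ 5565.9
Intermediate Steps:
n(v, y) = -20/9 (n(v, y) = -2/9 - 2 = -20/9)
j = 7 (j = 2 + ((2 - 1*2) - 1*(-5)) = 2 + ((2 - 2) + 5) = 2 + (0 + 5) = 2 + 5 = 7)
(P(-21) + ((j - 3)*3 + n(-5, 0))²)² = (-21 + ((7 - 3)*3 - 20/9)²)² = (-21 + (4*3 - 20/9)²)² = (-21 + (12 - 20/9)²)² = (-21 + (88/9)²)² = (-21 + 7744/81)² = (6043/81)² = 36517849/6561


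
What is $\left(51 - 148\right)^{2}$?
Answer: $9409$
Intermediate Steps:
$\left(51 - 148\right)^{2} = \left(-97\right)^{2} = 9409$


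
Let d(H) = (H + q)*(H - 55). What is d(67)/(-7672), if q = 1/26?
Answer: -747/7124 ≈ -0.10486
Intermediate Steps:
q = 1/26 ≈ 0.038462
d(H) = (-55 + H)*(1/26 + H) (d(H) = (H + 1/26)*(H - 55) = (1/26 + H)*(-55 + H) = (-55 + H)*(1/26 + H))
d(67)/(-7672) = (-55/26 + 67**2 - 1429/26*67)/(-7672) = (-55/26 + 4489 - 95743/26)*(-1/7672) = (10458/13)*(-1/7672) = -747/7124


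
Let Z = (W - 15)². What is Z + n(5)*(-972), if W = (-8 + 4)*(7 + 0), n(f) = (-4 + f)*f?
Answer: -3011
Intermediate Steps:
n(f) = f*(-4 + f)
W = -28 (W = -4*7 = -28)
Z = 1849 (Z = (-28 - 15)² = (-43)² = 1849)
Z + n(5)*(-972) = 1849 + (5*(-4 + 5))*(-972) = 1849 + (5*1)*(-972) = 1849 + 5*(-972) = 1849 - 4860 = -3011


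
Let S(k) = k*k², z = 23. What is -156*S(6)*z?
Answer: -775008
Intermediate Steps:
S(k) = k³
-156*S(6)*z = -156*6³*23 = -33696*23 = -156*4968 = -775008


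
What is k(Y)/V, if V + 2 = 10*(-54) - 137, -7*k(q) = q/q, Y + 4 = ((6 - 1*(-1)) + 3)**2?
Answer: 1/4753 ≈ 0.00021039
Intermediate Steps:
Y = 96 (Y = -4 + ((6 - 1*(-1)) + 3)**2 = -4 + ((6 + 1) + 3)**2 = -4 + (7 + 3)**2 = -4 + 10**2 = -4 + 100 = 96)
k(q) = -1/7 (k(q) = -q/(7*q) = -1/7*1 = -1/7)
V = -679 (V = -2 + (10*(-54) - 137) = -2 + (-540 - 137) = -2 - 677 = -679)
k(Y)/V = -1/7/(-679) = -1/7*(-1/679) = 1/4753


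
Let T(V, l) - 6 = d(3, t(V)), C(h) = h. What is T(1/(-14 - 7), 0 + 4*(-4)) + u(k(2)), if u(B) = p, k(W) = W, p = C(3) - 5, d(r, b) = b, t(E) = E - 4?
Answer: -1/21 ≈ -0.047619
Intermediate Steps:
t(E) = -4 + E
T(V, l) = 2 + V (T(V, l) = 6 + (-4 + V) = 2 + V)
p = -2 (p = 3 - 5 = -2)
u(B) = -2
T(1/(-14 - 7), 0 + 4*(-4)) + u(k(2)) = (2 + 1/(-14 - 7)) - 2 = (2 + 1/(-21)) - 2 = (2 - 1/21) - 2 = 41/21 - 2 = -1/21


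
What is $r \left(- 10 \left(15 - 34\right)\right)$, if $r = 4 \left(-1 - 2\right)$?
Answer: $-2280$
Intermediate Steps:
$r = -12$ ($r = 4 \left(-3\right) = -12$)
$r \left(- 10 \left(15 - 34\right)\right) = - 12 \left(- 10 \left(15 - 34\right)\right) = - 12 \left(\left(-10\right) \left(-19\right)\right) = \left(-12\right) 190 = -2280$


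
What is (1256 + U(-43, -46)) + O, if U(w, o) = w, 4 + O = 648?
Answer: 1857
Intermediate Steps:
O = 644 (O = -4 + 648 = 644)
(1256 + U(-43, -46)) + O = (1256 - 43) + 644 = 1213 + 644 = 1857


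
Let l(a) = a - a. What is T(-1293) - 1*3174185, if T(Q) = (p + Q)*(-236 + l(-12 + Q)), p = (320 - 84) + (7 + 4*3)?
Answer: -2929217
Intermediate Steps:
l(a) = 0
p = 255 (p = 236 + (7 + 12) = 236 + 19 = 255)
T(Q) = -60180 - 236*Q (T(Q) = (255 + Q)*(-236 + 0) = (255 + Q)*(-236) = -60180 - 236*Q)
T(-1293) - 1*3174185 = (-60180 - 236*(-1293)) - 1*3174185 = (-60180 + 305148) - 3174185 = 244968 - 3174185 = -2929217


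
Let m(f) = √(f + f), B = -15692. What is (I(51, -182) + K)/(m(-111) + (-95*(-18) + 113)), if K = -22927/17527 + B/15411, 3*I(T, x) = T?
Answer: 7225432185164/897719697667947 - 3963484468*I*√222/897719697667947 ≈ 0.0080487 - 6.5783e-5*I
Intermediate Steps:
m(f) = √2*√f (m(f) = √(2*f) = √2*√f)
I(T, x) = T/3
K = -628361681/270108597 (K = -22927/17527 - 15692/15411 = -628361681/270108597 ≈ -2.3263)
(I(51, -182) + K)/(m(-111) + (-95*(-18) + 113)) = ((⅓)*51 - 628361681/270108597)/(√2*√(-111) + (-95*(-18) + 113)) = (17 - 628361681/270108597)/(√2*(I*√111) + (1710 + 113)) = 3963484468/(270108597*(I*√222 + 1823)) = 3963484468/(270108597*(1823 + I*√222))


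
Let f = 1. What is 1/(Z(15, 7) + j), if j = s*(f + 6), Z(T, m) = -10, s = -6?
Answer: -1/52 ≈ -0.019231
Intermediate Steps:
j = -42 (j = -6*(1 + 6) = -6*7 = -42)
1/(Z(15, 7) + j) = 1/(-10 - 42) = 1/(-52) = -1/52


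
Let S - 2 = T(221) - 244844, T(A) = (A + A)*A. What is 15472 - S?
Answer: 162632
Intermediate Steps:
T(A) = 2*A**2 (T(A) = (2*A)*A = 2*A**2)
S = -147160 (S = 2 + (2*221**2 - 244844) = 2 + (2*48841 - 244844) = 2 + (97682 - 244844) = 2 - 147162 = -147160)
15472 - S = 15472 - 1*(-147160) = 15472 + 147160 = 162632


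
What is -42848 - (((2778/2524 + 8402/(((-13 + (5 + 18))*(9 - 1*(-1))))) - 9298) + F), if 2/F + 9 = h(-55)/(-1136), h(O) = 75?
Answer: -5464552053572/162466725 ≈ -33635.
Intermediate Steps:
F = -2272/10299 (F = 2/(-9 + 75/(-1136)) = 2/(-9 + 75*(-1/1136)) = 2/(-9 - 75/1136) = 2/(-10299/1136) = 2*(-1136/10299) = -2272/10299 ≈ -0.22060)
-42848 - (((2778/2524 + 8402/(((-13 + (5 + 18))*(9 - 1*(-1))))) - 9298) + F) = -42848 - (((2778/2524 + 8402/(((-13 + (5 + 18))*(9 - 1*(-1))))) - 9298) - 2272/10299) = -42848 - (((2778*(1/2524) + 8402/(((-13 + 23)*(9 + 1)))) - 9298) - 2272/10299) = -42848 - (((1389/1262 + 8402/((10*10))) - 9298) - 2272/10299) = -42848 - (((1389/1262 + 8402/100) - 9298) - 2272/10299) = -42848 - (((1389/1262 + 8402*(1/100)) - 9298) - 2272/10299) = -42848 - (((1389/1262 + 4201/50) - 9298) - 2272/10299) = -42848 - ((1342778/15775 - 9298) - 2272/10299) = -42848 - (-145333172/15775 - 2272/10299) = -42848 - 1*(-1496822179228/162466725) = -42848 + 1496822179228/162466725 = -5464552053572/162466725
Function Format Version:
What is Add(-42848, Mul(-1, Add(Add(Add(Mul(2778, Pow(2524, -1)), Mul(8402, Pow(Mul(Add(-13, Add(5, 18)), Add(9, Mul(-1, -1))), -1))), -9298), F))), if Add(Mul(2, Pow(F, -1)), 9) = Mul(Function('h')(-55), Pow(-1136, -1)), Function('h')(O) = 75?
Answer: Rational(-5464552053572, 162466725) ≈ -33635.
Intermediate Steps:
F = Rational(-2272, 10299) (F = Mul(2, Pow(Add(-9, Mul(75, Pow(-1136, -1))), -1)) = Mul(2, Pow(Add(-9, Mul(75, Rational(-1, 1136))), -1)) = Mul(2, Pow(Add(-9, Rational(-75, 1136)), -1)) = Mul(2, Pow(Rational(-10299, 1136), -1)) = Mul(2, Rational(-1136, 10299)) = Rational(-2272, 10299) ≈ -0.22060)
Add(-42848, Mul(-1, Add(Add(Add(Mul(2778, Pow(2524, -1)), Mul(8402, Pow(Mul(Add(-13, Add(5, 18)), Add(9, Mul(-1, -1))), -1))), -9298), F))) = Add(-42848, Mul(-1, Add(Add(Add(Mul(2778, Pow(2524, -1)), Mul(8402, Pow(Mul(Add(-13, Add(5, 18)), Add(9, Mul(-1, -1))), -1))), -9298), Rational(-2272, 10299)))) = Add(-42848, Mul(-1, Add(Add(Add(Mul(2778, Rational(1, 2524)), Mul(8402, Pow(Mul(Add(-13, 23), Add(9, 1)), -1))), -9298), Rational(-2272, 10299)))) = Add(-42848, Mul(-1, Add(Add(Add(Rational(1389, 1262), Mul(8402, Pow(Mul(10, 10), -1))), -9298), Rational(-2272, 10299)))) = Add(-42848, Mul(-1, Add(Add(Add(Rational(1389, 1262), Mul(8402, Pow(100, -1))), -9298), Rational(-2272, 10299)))) = Add(-42848, Mul(-1, Add(Add(Add(Rational(1389, 1262), Mul(8402, Rational(1, 100))), -9298), Rational(-2272, 10299)))) = Add(-42848, Mul(-1, Add(Add(Add(Rational(1389, 1262), Rational(4201, 50)), -9298), Rational(-2272, 10299)))) = Add(-42848, Mul(-1, Add(Add(Rational(1342778, 15775), -9298), Rational(-2272, 10299)))) = Add(-42848, Mul(-1, Add(Rational(-145333172, 15775), Rational(-2272, 10299)))) = Add(-42848, Mul(-1, Rational(-1496822179228, 162466725))) = Add(-42848, Rational(1496822179228, 162466725)) = Rational(-5464552053572, 162466725)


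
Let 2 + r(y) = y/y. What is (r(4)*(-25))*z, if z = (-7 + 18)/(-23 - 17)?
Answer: -55/8 ≈ -6.8750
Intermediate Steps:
r(y) = -1 (r(y) = -2 + y/y = -2 + 1 = -1)
z = -11/40 (z = 11/(-40) = 11*(-1/40) = -11/40 ≈ -0.27500)
(r(4)*(-25))*z = -1*(-25)*(-11/40) = 25*(-11/40) = -55/8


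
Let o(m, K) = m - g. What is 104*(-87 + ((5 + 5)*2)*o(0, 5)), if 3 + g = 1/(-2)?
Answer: -1768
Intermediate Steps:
g = -7/2 (g = -3 + 1/(-2) = -3 - 1/2 = -7/2 ≈ -3.5000)
o(m, K) = 7/2 + m (o(m, K) = m - 1*(-7/2) = m + 7/2 = 7/2 + m)
104*(-87 + ((5 + 5)*2)*o(0, 5)) = 104*(-87 + ((5 + 5)*2)*(7/2 + 0)) = 104*(-87 + (10*2)*(7/2)) = 104*(-87 + 20*(7/2)) = 104*(-87 + 70) = 104*(-17) = -1768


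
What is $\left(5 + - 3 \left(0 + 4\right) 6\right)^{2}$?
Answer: $4489$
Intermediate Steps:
$\left(5 + - 3 \left(0 + 4\right) 6\right)^{2} = \left(5 + \left(-3\right) 4 \cdot 6\right)^{2} = \left(5 - 72\right)^{2} = \left(-67\right)^{2} = 4489$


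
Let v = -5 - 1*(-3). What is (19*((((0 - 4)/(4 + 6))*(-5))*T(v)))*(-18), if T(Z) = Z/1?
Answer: 1368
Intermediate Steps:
v = -2 (v = -5 + 3 = -2)
T(Z) = Z (T(Z) = Z*1 = Z)
(19*((((0 - 4)/(4 + 6))*(-5))*T(v)))*(-18) = (19*((((0 - 4)/(4 + 6))*(-5))*(-2)))*(-18) = (19*((-4/10*(-5))*(-2)))*(-18) = (19*((-4*⅒*(-5))*(-2)))*(-18) = (19*(-⅖*(-5)*(-2)))*(-18) = (19*(2*(-2)))*(-18) = (19*(-4))*(-18) = -76*(-18) = 1368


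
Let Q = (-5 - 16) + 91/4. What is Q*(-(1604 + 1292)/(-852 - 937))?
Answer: 5068/1789 ≈ 2.8329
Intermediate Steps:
Q = 7/4 (Q = -21 + 91*(¼) = -21 + 91/4 = 7/4 ≈ 1.7500)
Q*(-(1604 + 1292)/(-852 - 937)) = 7*(-(1604 + 1292)/(-852 - 937))/4 = 7*(-2896/(-1789))/4 = 7*(-2896*(-1)/1789)/4 = 7*(-1*(-2896/1789))/4 = (7/4)*(2896/1789) = 5068/1789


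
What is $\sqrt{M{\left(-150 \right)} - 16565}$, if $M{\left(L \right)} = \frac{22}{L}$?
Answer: $\frac{i \sqrt{3727158}}{15} \approx 128.71 i$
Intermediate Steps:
$\sqrt{M{\left(-150 \right)} - 16565} = \sqrt{\frac{22}{-150} - 16565} = \sqrt{22 \left(- \frac{1}{150}\right) - 16565} = \sqrt{- \frac{11}{75} - 16565} = \sqrt{- \frac{1242386}{75}} = \frac{i \sqrt{3727158}}{15}$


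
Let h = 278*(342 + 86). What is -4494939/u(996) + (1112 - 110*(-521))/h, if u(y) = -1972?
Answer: 312465555/137054 ≈ 2279.9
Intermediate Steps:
h = 118984 (h = 278*428 = 118984)
-4494939/u(996) + (1112 - 110*(-521))/h = -4494939/(-1972) + (1112 - 110*(-521))/118984 = -4494939*(-1/1972) + (1112 + 57310)*(1/118984) = 4494939/1972 + 58422*(1/118984) = 4494939/1972 + 273/556 = 312465555/137054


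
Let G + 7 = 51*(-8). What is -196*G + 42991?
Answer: 124331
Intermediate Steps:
G = -415 (G = -7 + 51*(-8) = -7 - 408 = -415)
-196*G + 42991 = -196*(-415) + 42991 = 81340 + 42991 = 124331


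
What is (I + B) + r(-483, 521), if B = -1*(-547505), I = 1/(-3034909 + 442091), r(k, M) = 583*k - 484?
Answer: 688216867375/2592818 ≈ 2.6543e+5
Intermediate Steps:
r(k, M) = -484 + 583*k
I = -1/2592818 (I = 1/(-2592818) = -1/2592818 ≈ -3.8568e-7)
B = 547505
(I + B) + r(-483, 521) = (-1/2592818 + 547505) + (-484 + 583*(-483)) = 1419580819089/2592818 + (-484 - 281589) = 1419580819089/2592818 - 282073 = 688216867375/2592818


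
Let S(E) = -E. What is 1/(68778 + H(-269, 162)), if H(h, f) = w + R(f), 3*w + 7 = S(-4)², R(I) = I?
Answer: 1/68943 ≈ 1.4505e-5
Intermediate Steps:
w = 3 (w = -7/3 + (-1*(-4))²/3 = -7/3 + (⅓)*4² = -7/3 + (⅓)*16 = -7/3 + 16/3 = 3)
H(h, f) = 3 + f
1/(68778 + H(-269, 162)) = 1/(68778 + (3 + 162)) = 1/(68778 + 165) = 1/68943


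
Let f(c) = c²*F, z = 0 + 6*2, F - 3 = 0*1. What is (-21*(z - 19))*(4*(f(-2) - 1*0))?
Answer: 7056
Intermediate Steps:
F = 3 (F = 3 + 0*1 = 3 + 0 = 3)
z = 12 (z = 0 + 12 = 12)
f(c) = 3*c² (f(c) = c²*3 = 3*c²)
(-21*(z - 19))*(4*(f(-2) - 1*0)) = (-21*(12 - 19))*(4*(3*(-2)² - 1*0)) = (-21*(-7))*(4*(3*4 + 0)) = 147*(4*(12 + 0)) = 147*(4*12) = 147*48 = 7056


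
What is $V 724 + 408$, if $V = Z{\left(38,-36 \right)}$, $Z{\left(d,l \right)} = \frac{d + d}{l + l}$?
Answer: $- \frac{3206}{9} \approx -356.22$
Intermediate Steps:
$Z{\left(d,l \right)} = \frac{d}{l}$ ($Z{\left(d,l \right)} = \frac{2 d}{2 l} = 2 d \frac{1}{2 l} = \frac{d}{l}$)
$V = - \frac{19}{18}$ ($V = \frac{38}{-36} = 38 \left(- \frac{1}{36}\right) = - \frac{19}{18} \approx -1.0556$)
$V 724 + 408 = \left(- \frac{19}{18}\right) 724 + 408 = - \frac{6878}{9} + 408 = - \frac{3206}{9}$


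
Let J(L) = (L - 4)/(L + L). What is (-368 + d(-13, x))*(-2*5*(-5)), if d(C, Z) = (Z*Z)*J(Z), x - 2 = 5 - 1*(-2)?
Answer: -17275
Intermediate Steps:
x = 9 (x = 2 + (5 - 1*(-2)) = 2 + (5 + 2) = 2 + 7 = 9)
J(L) = (-4 + L)/(2*L) (J(L) = (-4 + L)/((2*L)) = (-4 + L)*(1/(2*L)) = (-4 + L)/(2*L))
d(C, Z) = Z*(-4 + Z)/2 (d(C, Z) = (Z*Z)*((-4 + Z)/(2*Z)) = Z²*((-4 + Z)/(2*Z)) = Z*(-4 + Z)/2)
(-368 + d(-13, x))*(-2*5*(-5)) = (-368 + (½)*9*(-4 + 9))*(-2*5*(-5)) = (-368 + (½)*9*5)*(-10*(-5)) = (-368 + 45/2)*50 = -691/2*50 = -17275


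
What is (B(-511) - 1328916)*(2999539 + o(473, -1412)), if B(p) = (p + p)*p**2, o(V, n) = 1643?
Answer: -804900739991196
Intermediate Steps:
B(p) = 2*p**3 (B(p) = (2*p)*p**2 = 2*p**3)
(B(-511) - 1328916)*(2999539 + o(473, -1412)) = (2*(-511)**3 - 1328916)*(2999539 + 1643) = (2*(-133432831) - 1328916)*3001182 = (-266865662 - 1328916)*3001182 = -268194578*3001182 = -804900739991196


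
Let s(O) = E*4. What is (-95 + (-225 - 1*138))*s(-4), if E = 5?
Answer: -9160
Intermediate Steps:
s(O) = 20 (s(O) = 5*4 = 20)
(-95 + (-225 - 1*138))*s(-4) = (-95 + (-225 - 1*138))*20 = (-95 + (-225 - 138))*20 = (-95 - 363)*20 = -458*20 = -9160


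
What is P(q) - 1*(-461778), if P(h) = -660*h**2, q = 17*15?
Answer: -42454722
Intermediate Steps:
q = 255
P(q) - 1*(-461778) = -660*255**2 - 1*(-461778) = -660*65025 + 461778 = -42916500 + 461778 = -42454722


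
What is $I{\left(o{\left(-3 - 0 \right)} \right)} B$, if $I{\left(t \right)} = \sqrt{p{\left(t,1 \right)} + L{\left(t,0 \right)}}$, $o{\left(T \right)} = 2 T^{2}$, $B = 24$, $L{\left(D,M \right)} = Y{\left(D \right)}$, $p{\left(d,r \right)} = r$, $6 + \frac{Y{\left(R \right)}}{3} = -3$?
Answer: $24 i \sqrt{26} \approx 122.38 i$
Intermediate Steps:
$Y{\left(R \right)} = -27$ ($Y{\left(R \right)} = -18 + 3 \left(-3\right) = -18 - 9 = -27$)
$L{\left(D,M \right)} = -27$
$I{\left(t \right)} = i \sqrt{26}$ ($I{\left(t \right)} = \sqrt{1 - 27} = \sqrt{-26} = i \sqrt{26}$)
$I{\left(o{\left(-3 - 0 \right)} \right)} B = i \sqrt{26} \cdot 24 = 24 i \sqrt{26}$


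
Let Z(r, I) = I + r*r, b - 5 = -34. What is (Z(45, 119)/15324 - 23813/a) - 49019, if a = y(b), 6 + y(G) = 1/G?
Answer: -30217868788/670425 ≈ -45073.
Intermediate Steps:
b = -29 (b = 5 - 34 = -29)
y(G) = -6 + 1/G
a = -175/29 (a = -6 + 1/(-29) = -6 - 1/29 = -175/29 ≈ -6.0345)
Z(r, I) = I + r²
(Z(45, 119)/15324 - 23813/a) - 49019 = ((119 + 45²)/15324 - 23813/(-175/29)) - 49019 = ((119 + 2025)*(1/15324) - 23813*(-29/175)) - 49019 = (2144*(1/15324) + 690577/175) - 49019 = (536/3831 + 690577/175) - 49019 = 2645694287/670425 - 49019 = -30217868788/670425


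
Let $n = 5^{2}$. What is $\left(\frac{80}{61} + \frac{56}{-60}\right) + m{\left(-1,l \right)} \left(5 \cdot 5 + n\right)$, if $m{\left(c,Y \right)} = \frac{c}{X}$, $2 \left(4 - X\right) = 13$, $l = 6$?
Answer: $\frac{18646}{915} \approx 20.378$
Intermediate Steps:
$n = 25$
$X = - \frac{5}{2}$ ($X = 4 - \frac{13}{2} = - \frac{5}{2} \approx -2.5$)
$m{\left(c,Y \right)} = - \frac{2 c}{5}$ ($m{\left(c,Y \right)} = \frac{c}{- \frac{5}{2}} = c \left(- \frac{2}{5}\right) = - \frac{2 c}{5}$)
$\left(\frac{80}{61} + \frac{56}{-60}\right) + m{\left(-1,l \right)} \left(5 \cdot 5 + n\right) = \left(\frac{80}{61} + \frac{56}{-60}\right) + \left(- \frac{2}{5}\right) \left(-1\right) \left(5 \cdot 5 + 25\right) = \left(80 \cdot \frac{1}{61} + 56 \left(- \frac{1}{60}\right)\right) + \frac{2 \left(25 + 25\right)}{5} = \left(\frac{80}{61} - \frac{14}{15}\right) + \frac{2}{5} \cdot 50 = \frac{346}{915} + 20 = \frac{18646}{915}$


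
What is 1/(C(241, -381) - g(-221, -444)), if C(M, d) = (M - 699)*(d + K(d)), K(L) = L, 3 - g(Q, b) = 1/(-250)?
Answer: 250/87248249 ≈ 2.8654e-6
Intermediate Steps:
g(Q, b) = 751/250 (g(Q, b) = 3 - 1/(-250) = 3 - 1*(-1/250) = 3 + 1/250 = 751/250)
C(M, d) = 2*d*(-699 + M) (C(M, d) = (M - 699)*(d + d) = (-699 + M)*(2*d) = 2*d*(-699 + M))
1/(C(241, -381) - g(-221, -444)) = 1/(2*(-381)*(-699 + 241) - 1*751/250) = 1/(2*(-381)*(-458) - 751/250) = 1/(348996 - 751/250) = 1/(87248249/250) = 250/87248249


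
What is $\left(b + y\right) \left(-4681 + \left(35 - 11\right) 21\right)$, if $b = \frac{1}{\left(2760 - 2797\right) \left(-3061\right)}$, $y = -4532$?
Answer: $\frac{2143973579971}{113257} \approx 1.893 \cdot 10^{7}$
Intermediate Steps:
$b = \frac{1}{113257}$ ($b = \frac{1}{-37} \left(- \frac{1}{3061}\right) = \left(- \frac{1}{37}\right) \left(- \frac{1}{3061}\right) = \frac{1}{113257} \approx 8.8295 \cdot 10^{-6}$)
$\left(b + y\right) \left(-4681 + \left(35 - 11\right) 21\right) = \left(\frac{1}{113257} - 4532\right) \left(-4681 + \left(35 - 11\right) 21\right) = - \frac{513280723 \left(-4681 + 24 \cdot 21\right)}{113257} = - \frac{513280723 \left(-4681 + 504\right)}{113257} = \left(- \frac{513280723}{113257}\right) \left(-4177\right) = \frac{2143973579971}{113257}$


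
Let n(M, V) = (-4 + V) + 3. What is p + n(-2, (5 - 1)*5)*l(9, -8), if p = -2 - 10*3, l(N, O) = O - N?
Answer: -355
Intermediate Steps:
n(M, V) = -1 + V
p = -32 (p = -2 - 5*6 = -2 - 30 = -32)
p + n(-2, (5 - 1)*5)*l(9, -8) = -32 + (-1 + (5 - 1)*5)*(-8 - 1*9) = -32 + (-1 + 4*5)*(-8 - 9) = -32 + (-1 + 20)*(-17) = -32 + 19*(-17) = -32 - 323 = -355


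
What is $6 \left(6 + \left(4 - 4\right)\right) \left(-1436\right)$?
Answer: $-51696$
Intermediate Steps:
$6 \left(6 + \left(4 - 4\right)\right) \left(-1436\right) = 6 \left(6 + 0\right) \left(-1436\right) = 6 \cdot 6 \left(-1436\right) = 36 \left(-1436\right) = -51696$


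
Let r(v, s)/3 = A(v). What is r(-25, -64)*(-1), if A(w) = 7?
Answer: -21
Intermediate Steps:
r(v, s) = 21 (r(v, s) = 3*7 = 21)
r(-25, -64)*(-1) = 21*(-1) = -21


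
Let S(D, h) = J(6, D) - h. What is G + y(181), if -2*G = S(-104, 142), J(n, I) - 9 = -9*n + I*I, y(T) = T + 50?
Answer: -10167/2 ≈ -5083.5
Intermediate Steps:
y(T) = 50 + T
J(n, I) = 9 + I² - 9*n (J(n, I) = 9 + (-9*n + I*I) = 9 + (-9*n + I²) = 9 + (I² - 9*n) = 9 + I² - 9*n)
S(D, h) = -45 + D² - h (S(D, h) = (9 + D² - 9*6) - h = (9 + D² - 54) - h = (-45 + D²) - h = -45 + D² - h)
G = -10629/2 (G = -(-45 + (-104)² - 1*142)/2 = -(-45 + 10816 - 142)/2 = -½*10629 = -10629/2 ≈ -5314.5)
G + y(181) = -10629/2 + (50 + 181) = -10629/2 + 231 = -10167/2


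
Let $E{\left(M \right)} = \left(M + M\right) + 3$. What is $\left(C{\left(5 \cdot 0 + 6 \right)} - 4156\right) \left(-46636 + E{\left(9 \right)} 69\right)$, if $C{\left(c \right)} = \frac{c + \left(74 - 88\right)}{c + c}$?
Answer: $\frac{563481890}{3} \approx 1.8783 \cdot 10^{8}$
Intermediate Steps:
$E{\left(M \right)} = 3 + 2 M$ ($E{\left(M \right)} = 2 M + 3 = 3 + 2 M$)
$C{\left(c \right)} = \frac{-14 + c}{2 c}$ ($C{\left(c \right)} = \frac{c - 14}{2 c} = \left(-14 + c\right) \frac{1}{2 c} = \frac{-14 + c}{2 c}$)
$\left(C{\left(5 \cdot 0 + 6 \right)} - 4156\right) \left(-46636 + E{\left(9 \right)} 69\right) = \left(\frac{-14 + \left(5 \cdot 0 + 6\right)}{2 \left(5 \cdot 0 + 6\right)} - 4156\right) \left(-46636 + \left(3 + 2 \cdot 9\right) 69\right) = \left(\frac{-14 + \left(0 + 6\right)}{2 \left(0 + 6\right)} - 4156\right) \left(-46636 + \left(3 + 18\right) 69\right) = \left(\frac{-14 + 6}{2 \cdot 6} - 4156\right) \left(-46636 + 21 \cdot 69\right) = \left(\frac{1}{2} \cdot \frac{1}{6} \left(-8\right) - 4156\right) \left(-46636 + 1449\right) = \left(- \frac{2}{3} - 4156\right) \left(-45187\right) = \left(- \frac{12470}{3}\right) \left(-45187\right) = \frac{563481890}{3}$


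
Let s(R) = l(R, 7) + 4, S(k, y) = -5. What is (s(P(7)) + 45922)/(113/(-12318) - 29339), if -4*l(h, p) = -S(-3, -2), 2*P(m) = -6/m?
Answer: -1131402141/722795830 ≈ -1.5653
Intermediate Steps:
P(m) = -3/m (P(m) = (-6/m)/2 = -3/m)
l(h, p) = -5/4 (l(h, p) = -(-1)*(-5)/4 = -¼*5 = -5/4)
s(R) = 11/4 (s(R) = -5/4 + 4 = 11/4)
(s(P(7)) + 45922)/(113/(-12318) - 29339) = (11/4 + 45922)/(113/(-12318) - 29339) = 183699/(4*(113*(-1/12318) - 29339)) = 183699/(4*(-113/12318 - 29339)) = 183699/(4*(-361397915/12318)) = (183699/4)*(-12318/361397915) = -1131402141/722795830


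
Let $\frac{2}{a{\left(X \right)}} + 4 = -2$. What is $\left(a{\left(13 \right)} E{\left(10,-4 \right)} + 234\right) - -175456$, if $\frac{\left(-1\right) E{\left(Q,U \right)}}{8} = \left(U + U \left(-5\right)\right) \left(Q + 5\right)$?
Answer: $176330$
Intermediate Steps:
$E{\left(Q,U \right)} = 32 U \left(5 + Q\right)$ ($E{\left(Q,U \right)} = - 8 \left(U + U \left(-5\right)\right) \left(Q + 5\right) = - 8 \left(U - 5 U\right) \left(5 + Q\right) = - 8 - 4 U \left(5 + Q\right) = - 8 \left(- 4 U \left(5 + Q\right)\right) = 32 U \left(5 + Q\right)$)
$a{\left(X \right)} = - \frac{1}{3}$ ($a{\left(X \right)} = \frac{2}{-4 - 2} = \frac{2}{-6} = 2 \left(- \frac{1}{6}\right) = - \frac{1}{3}$)
$\left(a{\left(13 \right)} E{\left(10,-4 \right)} + 234\right) - -175456 = \left(- \frac{32 \left(-4\right) \left(5 + 10\right)}{3} + 234\right) - -175456 = \left(- \frac{32 \left(-4\right) 15}{3} + 234\right) + 175456 = \left(\left(- \frac{1}{3}\right) \left(-1920\right) + 234\right) + 175456 = \left(640 + 234\right) + 175456 = 874 + 175456 = 176330$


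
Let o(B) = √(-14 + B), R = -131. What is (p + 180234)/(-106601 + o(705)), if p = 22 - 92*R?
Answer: -10250112554/5681886255 - 96154*√691/5681886255 ≈ -1.8044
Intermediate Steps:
p = 12074 (p = 22 - 92*(-131) = 22 + 12052 = 12074)
(p + 180234)/(-106601 + o(705)) = (12074 + 180234)/(-106601 + √(-14 + 705)) = 192308/(-106601 + √691)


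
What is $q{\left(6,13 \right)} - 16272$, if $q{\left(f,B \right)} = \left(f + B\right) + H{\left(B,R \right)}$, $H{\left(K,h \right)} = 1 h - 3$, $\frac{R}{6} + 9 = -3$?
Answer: $-16328$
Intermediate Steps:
$R = -72$ ($R = -54 + 6 \left(-3\right) = -54 - 18 = -72$)
$H{\left(K,h \right)} = -3 + h$ ($H{\left(K,h \right)} = h - 3 = -3 + h$)
$q{\left(f,B \right)} = -75 + B + f$ ($q{\left(f,B \right)} = \left(f + B\right) - 75 = \left(B + f\right) - 75 = -75 + B + f$)
$q{\left(6,13 \right)} - 16272 = \left(-75 + 13 + 6\right) - 16272 = -56 - 16272 = -16328$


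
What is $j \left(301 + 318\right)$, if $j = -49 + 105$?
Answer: $34664$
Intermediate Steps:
$j = 56$
$j \left(301 + 318\right) = 56 \left(301 + 318\right) = 56 \cdot 619 = 34664$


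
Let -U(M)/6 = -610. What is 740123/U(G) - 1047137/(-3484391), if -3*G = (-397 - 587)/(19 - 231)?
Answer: 2582710441513/12752871060 ≈ 202.52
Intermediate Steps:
G = -82/53 (G = -(-397 - 587)/(3*(19 - 231)) = -(-328)/(-212) = -(-328)*(-1)/212 = -⅓*246/53 = -82/53 ≈ -1.5472)
U(M) = 3660 (U(M) = -6*(-610) = 3660)
740123/U(G) - 1047137/(-3484391) = 740123/3660 - 1047137/(-3484391) = 740123*(1/3660) - 1047137*(-1/3484391) = 740123/3660 + 1047137/3484391 = 2582710441513/12752871060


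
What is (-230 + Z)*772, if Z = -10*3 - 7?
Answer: -206124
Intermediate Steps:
Z = -37 (Z = -30 - 7 = -37)
(-230 + Z)*772 = (-230 - 37)*772 = -267*772 = -206124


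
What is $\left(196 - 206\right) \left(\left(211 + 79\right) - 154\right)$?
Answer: $-1360$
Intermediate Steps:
$\left(196 - 206\right) \left(\left(211 + 79\right) - 154\right) = - 10 \left(290 - 154\right) = \left(-10\right) 136 = -1360$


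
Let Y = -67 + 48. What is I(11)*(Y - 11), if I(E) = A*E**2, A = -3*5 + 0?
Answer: 54450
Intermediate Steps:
Y = -19
A = -15 (A = -15 + 0 = -15)
I(E) = -15*E**2
I(11)*(Y - 11) = (-15*11**2)*(-19 - 11) = -15*121*(-30) = -1815*(-30) = 54450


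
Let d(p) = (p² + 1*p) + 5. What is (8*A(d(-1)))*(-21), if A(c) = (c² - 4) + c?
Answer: -4368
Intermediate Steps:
d(p) = 5 + p + p² (d(p) = (p² + p) + 5 = (p + p²) + 5 = 5 + p + p²)
A(c) = -4 + c + c² (A(c) = (-4 + c²) + c = -4 + c + c²)
(8*A(d(-1)))*(-21) = (8*(-4 + (5 - 1 + (-1)²) + (5 - 1 + (-1)²)²))*(-21) = (8*(-4 + (5 - 1 + 1) + (5 - 1 + 1)²))*(-21) = (8*(-4 + 5 + 5²))*(-21) = (8*(-4 + 5 + 25))*(-21) = (8*26)*(-21) = 208*(-21) = -4368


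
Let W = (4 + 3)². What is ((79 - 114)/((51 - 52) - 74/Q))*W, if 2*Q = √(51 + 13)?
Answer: 3430/39 ≈ 87.949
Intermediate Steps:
Q = 4 (Q = √(51 + 13)/2 = √64/2 = (½)*8 = 4)
W = 49 (W = 7² = 49)
((79 - 114)/((51 - 52) - 74/Q))*W = ((79 - 114)/((51 - 52) - 74/4))*49 = -35/(-1 - 74*¼)*49 = -35/(-1 - 37/2)*49 = -35/(-39/2)*49 = -35*(-2/39)*49 = (70/39)*49 = 3430/39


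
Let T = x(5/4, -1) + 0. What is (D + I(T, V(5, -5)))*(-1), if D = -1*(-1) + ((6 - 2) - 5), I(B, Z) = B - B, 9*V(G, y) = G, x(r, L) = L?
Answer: 0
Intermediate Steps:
V(G, y) = G/9
T = -1 (T = -1 + 0 = -1)
I(B, Z) = 0
D = 0 (D = 1 + (4 - 5) = 1 - 1 = 0)
(D + I(T, V(5, -5)))*(-1) = (0 + 0)*(-1) = 0*(-1) = 0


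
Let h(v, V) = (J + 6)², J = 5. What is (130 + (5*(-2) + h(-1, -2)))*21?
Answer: 5061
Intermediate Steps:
h(v, V) = 121 (h(v, V) = (5 + 6)² = 11² = 121)
(130 + (5*(-2) + h(-1, -2)))*21 = (130 + (5*(-2) + 121))*21 = (130 + (-10 + 121))*21 = (130 + 111)*21 = 241*21 = 5061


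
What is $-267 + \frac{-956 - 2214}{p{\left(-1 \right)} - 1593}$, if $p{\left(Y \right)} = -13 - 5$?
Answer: $- \frac{426967}{1611} \approx -265.03$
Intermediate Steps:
$p{\left(Y \right)} = -18$
$-267 + \frac{-956 - 2214}{p{\left(-1 \right)} - 1593} = -267 + \frac{-956 - 2214}{-18 - 1593} = -267 - \frac{3170}{-1611} = -267 - - \frac{3170}{1611} = -267 + \frac{3170}{1611} = - \frac{426967}{1611}$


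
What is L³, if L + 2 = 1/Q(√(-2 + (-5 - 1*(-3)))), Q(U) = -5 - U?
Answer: -249291/24389 + 23806*I/24389 ≈ -10.221 + 0.9761*I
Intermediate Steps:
L = -2 + (-5 + 2*I)/29 (L = -2 + 1/(-5 - √(-2 + (-5 - 1*(-3)))) = -2 + 1/(-5 - √(-2 + (-5 + 3))) = -2 + 1/(-5 - √(-2 - 2)) = -2 + 1/(-5 - √(-4)) = -2 + 1/(-5 - 2*I) = -2 + (-5 + 2*I)/29 ≈ -2.1724 + 0.068966*I)
L³ = (-63/29 + 2*I/29)³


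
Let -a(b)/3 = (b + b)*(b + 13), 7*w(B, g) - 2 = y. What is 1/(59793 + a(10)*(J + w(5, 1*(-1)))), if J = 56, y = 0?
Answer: -7/125169 ≈ -5.5924e-5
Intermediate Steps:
w(B, g) = 2/7 (w(B, g) = 2/7 + (1/7)*0 = 2/7 + 0 = 2/7)
a(b) = -6*b*(13 + b) (a(b) = -3*(b + b)*(b + 13) = -3*2*b*(13 + b) = -6*b*(13 + b))
1/(59793 + a(10)*(J + w(5, 1*(-1)))) = 1/(59793 + (-6*10*(13 + 10))*(56 + 2/7)) = 1/(59793 - 6*10*23*(394/7)) = 1/(59793 - 1380*394/7) = 1/(59793 - 543720/7) = 1/(-125169/7) = -7/125169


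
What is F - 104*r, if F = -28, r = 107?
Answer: -11156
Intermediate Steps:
F - 104*r = -28 - 104*107 = -28 - 11128 = -11156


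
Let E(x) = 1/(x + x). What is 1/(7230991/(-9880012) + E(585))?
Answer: -5779807020/4225189729 ≈ -1.3679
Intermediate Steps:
E(x) = 1/(2*x)
1/(7230991/(-9880012) + E(585)) = 1/(7230991/(-9880012) + (½)/585) = 1/(7230991*(-1/9880012) + (½)*(1/585)) = 1/(-7230991/9880012 + 1/1170) = 1/(-4225189729/5779807020) = -5779807020/4225189729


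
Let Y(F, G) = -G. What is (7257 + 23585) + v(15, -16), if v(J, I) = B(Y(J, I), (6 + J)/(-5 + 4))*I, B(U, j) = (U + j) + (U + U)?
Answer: 30410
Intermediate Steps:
B(U, j) = j + 3*U (B(U, j) = (U + j) + 2*U = j + 3*U)
v(J, I) = I*(-6 - J - 3*I) (v(J, I) = ((6 + J)/(-5 + 4) + 3*(-I))*I = ((6 + J)/(-1) - 3*I)*I = ((6 + J)*(-1) - 3*I)*I = ((-6 - J) - 3*I)*I = (-6 - J - 3*I)*I = I*(-6 - J - 3*I))
(7257 + 23585) + v(15, -16) = (7257 + 23585) - 1*(-16)*(6 + 15 + 3*(-16)) = 30842 - 1*(-16)*(6 + 15 - 48) = 30842 - 1*(-16)*(-27) = 30842 - 432 = 30410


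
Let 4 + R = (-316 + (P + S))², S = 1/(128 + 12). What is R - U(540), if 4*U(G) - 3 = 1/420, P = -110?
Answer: 2667537907/14700 ≈ 1.8147e+5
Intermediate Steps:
S = 1/140 ≈ 0.0071429
U(G) = 1261/1680 (U(G) = ¾ + (¼)/420 = ¾ + (¼)*(1/420) = ¾ + 1/1680 = 1261/1680)
R = 3556731921/19600 (R = -4 + (-316 + (-110 + 1/140))² = -4 + (-316 - 15399/140)² = -4 + (-59639/140)² = -4 + 3556810321/19600 = 3556731921/19600 ≈ 1.8147e+5)
R - U(540) = 3556731921/19600 - 1*1261/1680 = 3556731921/19600 - 1261/1680 = 2667537907/14700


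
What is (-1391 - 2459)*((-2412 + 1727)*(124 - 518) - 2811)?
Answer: -1028254150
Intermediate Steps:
(-1391 - 2459)*((-2412 + 1727)*(124 - 518) - 2811) = -3850*(-685*(-394) - 2811) = -3850*(269890 - 2811) = -3850*267079 = -1028254150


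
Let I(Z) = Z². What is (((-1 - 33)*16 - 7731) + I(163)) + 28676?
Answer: 46970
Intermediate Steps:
(((-1 - 33)*16 - 7731) + I(163)) + 28676 = (((-1 - 33)*16 - 7731) + 163²) + 28676 = ((-34*16 - 7731) + 26569) + 28676 = ((-544 - 7731) + 26569) + 28676 = (-8275 + 26569) + 28676 = 18294 + 28676 = 46970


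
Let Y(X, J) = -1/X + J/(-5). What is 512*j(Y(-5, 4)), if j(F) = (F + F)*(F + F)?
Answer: 18432/25 ≈ 737.28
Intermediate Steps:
Y(X, J) = -1/X - J/5 (Y(X, J) = -1/X + J*(-⅕) = -1/X - J/5)
j(F) = 4*F² (j(F) = (2*F)*(2*F) = 4*F²)
512*j(Y(-5, 4)) = 512*(4*(-1/(-5) - ⅕*4)²) = 512*(4*(-1*(-⅕) - ⅘)²) = 512*(4*(⅕ - ⅘)²) = 512*(4*(-⅗)²) = 512*(4*(9/25)) = 512*(36/25) = 18432/25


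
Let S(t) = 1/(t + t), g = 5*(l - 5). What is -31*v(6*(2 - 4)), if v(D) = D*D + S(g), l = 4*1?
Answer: -44609/10 ≈ -4460.9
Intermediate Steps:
l = 4
g = -5 (g = 5*(4 - 5) = 5*(-1) = -5)
S(t) = 1/(2*t)
v(D) = -⅒ + D² (v(D) = D*D + (½)/(-5) = D² + (½)*(-⅕) = D² - ⅒ = -⅒ + D²)
-31*v(6*(2 - 4)) = -31*(-⅒ + (6*(2 - 4))²) = -31*(-⅒ + (6*(-2))²) = -31*(-⅒ + (-12)²) = -31*(-⅒ + 144) = -31*1439/10 = -44609/10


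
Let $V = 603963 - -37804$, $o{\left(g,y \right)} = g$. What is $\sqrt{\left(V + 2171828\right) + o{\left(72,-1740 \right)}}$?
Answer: $\sqrt{2813667} \approx 1677.4$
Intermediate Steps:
$V = 641767$ ($V = 603963 + 37804 = 641767$)
$\sqrt{\left(V + 2171828\right) + o{\left(72,-1740 \right)}} = \sqrt{\left(641767 + 2171828\right) + 72} = \sqrt{2813595 + 72} = \sqrt{2813667}$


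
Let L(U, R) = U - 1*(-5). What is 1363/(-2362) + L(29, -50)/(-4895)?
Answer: -6752193/11561990 ≈ -0.58400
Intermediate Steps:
L(U, R) = 5 + U (L(U, R) = U + 5 = 5 + U)
1363/(-2362) + L(29, -50)/(-4895) = 1363/(-2362) + (5 + 29)/(-4895) = 1363*(-1/2362) + 34*(-1/4895) = -1363/2362 - 34/4895 = -6752193/11561990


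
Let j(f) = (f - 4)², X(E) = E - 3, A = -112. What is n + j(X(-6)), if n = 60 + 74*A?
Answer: -8059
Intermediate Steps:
X(E) = -3 + E
j(f) = (-4 + f)²
n = -8228 (n = 60 + 74*(-112) = 60 - 8288 = -8228)
n + j(X(-6)) = -8228 + (-4 + (-3 - 6))² = -8228 + (-4 - 9)² = -8228 + (-13)² = -8228 + 169 = -8059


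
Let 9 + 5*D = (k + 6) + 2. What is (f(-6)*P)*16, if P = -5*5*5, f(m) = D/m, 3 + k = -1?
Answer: -1000/3 ≈ -333.33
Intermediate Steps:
k = -4 (k = -3 - 1 = -4)
D = -1 (D = -9/5 + ((-4 + 6) + 2)/5 = -9/5 + (2 + 2)/5 = -9/5 + (1/5)*4 = -9/5 + 4/5 = -1)
f(m) = -1/m
P = -125 (P = -25*5 = -125)
(f(-6)*P)*16 = (-1/(-6)*(-125))*16 = (-1*(-1/6)*(-125))*16 = ((1/6)*(-125))*16 = -125/6*16 = -1000/3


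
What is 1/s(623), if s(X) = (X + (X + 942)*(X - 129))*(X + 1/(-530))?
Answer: 530/255478125537 ≈ 2.0745e-9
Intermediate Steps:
s(X) = (-1/530 + X)*(X + (-129 + X)*(942 + X)) (s(X) = (X + (942 + X)*(-129 + X))*(X - 1/530) = (X + (-129 + X)*(942 + X))*(-1/530 + X) = (-1/530 + X)*(X + (-129 + X)*(942 + X)))
1/s(623) = 1/(60759/265 + 623³ - 32202677/265*623 + (431419/530)*623²) = 1/(60759/265 + 241804367 - 20062267771/265 + (431419/530)*388129) = 1/(60759/265 + 241804367 - 20062267771/265 + 167446225051/530) = 1/(255478125537/530) = 530/255478125537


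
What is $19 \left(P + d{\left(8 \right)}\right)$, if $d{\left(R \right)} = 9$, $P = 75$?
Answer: $1596$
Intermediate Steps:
$19 \left(P + d{\left(8 \right)}\right) = 19 \left(75 + 9\right) = 19 \cdot 84 = 1596$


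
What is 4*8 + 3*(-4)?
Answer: 20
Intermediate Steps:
4*8 + 3*(-4) = 32 - 12 = 20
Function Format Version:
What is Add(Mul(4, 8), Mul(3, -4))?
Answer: 20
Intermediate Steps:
Add(Mul(4, 8), Mul(3, -4)) = Add(32, -12) = 20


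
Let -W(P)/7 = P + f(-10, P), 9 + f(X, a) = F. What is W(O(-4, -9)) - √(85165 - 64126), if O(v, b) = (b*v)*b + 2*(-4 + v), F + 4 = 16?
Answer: 2359 - √21039 ≈ 2214.0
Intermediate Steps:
F = 12 (F = -4 + 16 = 12)
f(X, a) = 3 (f(X, a) = -9 + 12 = 3)
O(v, b) = -8 + 2*v + v*b² (O(v, b) = v*b² + (-8 + 2*v) = -8 + 2*v + v*b²)
W(P) = -21 - 7*P (W(P) = -7*(P + 3) = -7*(3 + P) = -21 - 7*P)
W(O(-4, -9)) - √(85165 - 64126) = (-21 - 7*(-8 + 2*(-4) - 4*(-9)²)) - √(85165 - 64126) = (-21 - 7*(-8 - 8 - 4*81)) - √21039 = (-21 - 7*(-8 - 8 - 324)) - √21039 = (-21 - 7*(-340)) - √21039 = (-21 + 2380) - √21039 = 2359 - √21039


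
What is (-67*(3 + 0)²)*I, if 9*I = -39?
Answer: 2613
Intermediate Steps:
I = -13/3 (I = (⅑)*(-39) = -13/3 ≈ -4.3333)
(-67*(3 + 0)²)*I = -67*(3 + 0)²*(-13/3) = -67*3²*(-13/3) = -67*9*(-13/3) = -603*(-13/3) = 2613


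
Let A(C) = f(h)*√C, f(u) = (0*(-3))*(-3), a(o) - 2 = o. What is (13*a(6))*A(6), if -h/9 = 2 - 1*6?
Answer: 0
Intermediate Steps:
a(o) = 2 + o
h = 36 (h = -9*(2 - 1*6) = -9*(2 - 6) = -9*(-4) = 36)
f(u) = 0 (f(u) = 0*(-3) = 0)
A(C) = 0 (A(C) = 0*√C = 0)
(13*a(6))*A(6) = (13*(2 + 6))*0 = (13*8)*0 = 104*0 = 0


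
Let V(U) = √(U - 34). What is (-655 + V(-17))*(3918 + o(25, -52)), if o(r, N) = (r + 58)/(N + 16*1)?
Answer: -92332075/36 + 140965*I*√51/36 ≈ -2.5648e+6 + 27964.0*I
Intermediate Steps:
o(r, N) = (58 + r)/(16 + N) (o(r, N) = (58 + r)/(N + 16) = (58 + r)/(16 + N))
V(U) = √(-34 + U)
(-655 + V(-17))*(3918 + o(25, -52)) = (-655 + √(-34 - 17))*(3918 + (58 + 25)/(16 - 52)) = (-655 + √(-51))*(3918 + 83/(-36)) = (-655 + I*√51)*(3918 - 1/36*83) = (-655 + I*√51)*(3918 - 83/36) = (-655 + I*√51)*(140965/36) = -92332075/36 + 140965*I*√51/36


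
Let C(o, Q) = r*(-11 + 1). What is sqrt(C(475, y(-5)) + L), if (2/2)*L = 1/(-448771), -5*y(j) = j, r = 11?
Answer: 3*I*sqrt(2461499510809)/448771 ≈ 10.488*I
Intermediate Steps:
y(j) = -j/5
L = -1/448771 (L = 1/(-448771) = -1/448771 ≈ -2.2283e-6)
C(o, Q) = -110 (C(o, Q) = 11*(-11 + 1) = 11*(-10) = -110)
sqrt(C(475, y(-5)) + L) = sqrt(-110 - 1/448771) = sqrt(-49364811/448771) = 3*I*sqrt(2461499510809)/448771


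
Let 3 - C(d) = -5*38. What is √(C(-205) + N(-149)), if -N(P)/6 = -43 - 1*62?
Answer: √823 ≈ 28.688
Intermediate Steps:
N(P) = 630 (N(P) = -6*(-43 - 1*62) = -6*(-43 - 62) = -6*(-105) = 630)
C(d) = 193 (C(d) = 3 - (-5)*38 = 3 - 1*(-190) = 3 + 190 = 193)
√(C(-205) + N(-149)) = √(193 + 630) = √823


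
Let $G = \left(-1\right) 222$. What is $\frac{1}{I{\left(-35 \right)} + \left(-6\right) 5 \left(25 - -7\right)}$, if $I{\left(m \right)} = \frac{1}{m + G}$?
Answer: $- \frac{257}{246721} \approx -0.0010417$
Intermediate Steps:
$G = -222$
$I{\left(m \right)} = \frac{1}{-222 + m}$ ($I{\left(m \right)} = \frac{1}{m - 222} = \frac{1}{-222 + m}$)
$\frac{1}{I{\left(-35 \right)} + \left(-6\right) 5 \left(25 - -7\right)} = \frac{1}{\frac{1}{-222 - 35} + \left(-6\right) 5 \left(25 - -7\right)} = \frac{1}{\frac{1}{-257} - 30 \left(25 + 7\right)} = \frac{1}{- \frac{1}{257} - 960} = \frac{1}{- \frac{246721}{257}} = - \frac{257}{246721}$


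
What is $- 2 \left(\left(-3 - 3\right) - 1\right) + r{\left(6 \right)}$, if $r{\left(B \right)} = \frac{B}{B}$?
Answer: $15$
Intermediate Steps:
$r{\left(B \right)} = 1$
$- 2 \left(\left(-3 - 3\right) - 1\right) + r{\left(6 \right)} = - 2 \left(\left(-3 - 3\right) - 1\right) + 1 = - 2 \left(-6 - 1\right) + 1 = \left(-2\right) \left(-7\right) + 1 = 14 + 1 = 15$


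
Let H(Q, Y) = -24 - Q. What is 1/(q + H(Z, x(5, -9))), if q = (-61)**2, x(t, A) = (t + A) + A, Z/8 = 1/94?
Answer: 47/173755 ≈ 0.00027050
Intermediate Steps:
Z = 4/47 (Z = 8/94 = 8*(1/94) = 4/47 ≈ 0.085106)
x(t, A) = t + 2*A (x(t, A) = (A + t) + A = t + 2*A)
q = 3721
1/(q + H(Z, x(5, -9))) = 1/(3721 + (-24 - 1*4/47)) = 1/(3721 + (-24 - 4/47)) = 1/(3721 - 1132/47) = 1/(173755/47) = 47/173755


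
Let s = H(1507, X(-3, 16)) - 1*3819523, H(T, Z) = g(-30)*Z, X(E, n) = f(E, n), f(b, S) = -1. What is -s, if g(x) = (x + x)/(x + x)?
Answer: 3819524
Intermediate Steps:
X(E, n) = -1
g(x) = 1 (g(x) = (2*x)/((2*x)) = (2*x)*(1/(2*x)) = 1)
H(T, Z) = Z (H(T, Z) = 1*Z = Z)
s = -3819524 (s = -1 - 1*3819523 = -1 - 3819523 = -3819524)
-s = -1*(-3819524) = 3819524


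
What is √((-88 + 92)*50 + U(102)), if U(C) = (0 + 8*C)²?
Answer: 2*√166514 ≈ 816.12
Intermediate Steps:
U(C) = 64*C² (U(C) = (8*C)² = 64*C²)
√((-88 + 92)*50 + U(102)) = √((-88 + 92)*50 + 64*102²) = √(4*50 + 64*10404) = √(200 + 665856) = √666056 = 2*√166514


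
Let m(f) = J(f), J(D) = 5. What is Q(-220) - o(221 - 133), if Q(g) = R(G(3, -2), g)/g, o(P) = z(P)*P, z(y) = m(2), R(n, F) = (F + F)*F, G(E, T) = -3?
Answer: -880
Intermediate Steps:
R(n, F) = 2*F² (R(n, F) = (2*F)*F = 2*F²)
m(f) = 5
z(y) = 5
o(P) = 5*P
Q(g) = 2*g (Q(g) = (2*g²)/g = 2*g)
Q(-220) - o(221 - 133) = 2*(-220) - 5*(221 - 133) = -440 - 5*88 = -440 - 1*440 = -440 - 440 = -880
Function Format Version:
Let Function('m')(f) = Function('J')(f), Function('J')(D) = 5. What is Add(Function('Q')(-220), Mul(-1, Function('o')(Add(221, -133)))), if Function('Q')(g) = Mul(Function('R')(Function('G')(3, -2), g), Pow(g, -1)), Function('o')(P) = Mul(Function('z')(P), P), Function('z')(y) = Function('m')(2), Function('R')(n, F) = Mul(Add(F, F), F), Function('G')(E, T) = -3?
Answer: -880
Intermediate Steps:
Function('R')(n, F) = Mul(2, Pow(F, 2)) (Function('R')(n, F) = Mul(Mul(2, F), F) = Mul(2, Pow(F, 2)))
Function('m')(f) = 5
Function('z')(y) = 5
Function('o')(P) = Mul(5, P)
Function('Q')(g) = Mul(2, g) (Function('Q')(g) = Mul(Mul(2, Pow(g, 2)), Pow(g, -1)) = Mul(2, g))
Add(Function('Q')(-220), Mul(-1, Function('o')(Add(221, -133)))) = Add(Mul(2, -220), Mul(-1, Mul(5, Add(221, -133)))) = Add(-440, Mul(-1, Mul(5, 88))) = Add(-440, Mul(-1, 440)) = Add(-440, -440) = -880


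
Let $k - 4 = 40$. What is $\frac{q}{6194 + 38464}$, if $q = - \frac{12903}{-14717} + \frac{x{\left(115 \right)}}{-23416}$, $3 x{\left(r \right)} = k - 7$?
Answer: $\frac{905865415}{46169218502928} \approx 1.9621 \cdot 10^{-5}$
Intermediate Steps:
$k = 44$ ($k = 4 + 40 = 44$)
$x{\left(r \right)} = \frac{37}{3}$ ($x{\left(r \right)} = \frac{44 - 7}{3} = \frac{1}{3} \cdot 37 = \frac{37}{3}$)
$q = \frac{905865415}{1033839816}$ ($q = - \frac{12903}{-14717} + \frac{37}{3 \left(-23416\right)} = \left(-12903\right) \left(- \frac{1}{14717}\right) + \frac{37}{3} \left(- \frac{1}{23416}\right) = \frac{12903}{14717} - \frac{37}{70248} = \frac{905865415}{1033839816} \approx 0.87621$)
$\frac{q}{6194 + 38464} = \frac{905865415}{1033839816 \left(6194 + 38464\right)} = \frac{905865415}{1033839816 \cdot 44658} = \frac{905865415}{1033839816} \cdot \frac{1}{44658} = \frac{905865415}{46169218502928}$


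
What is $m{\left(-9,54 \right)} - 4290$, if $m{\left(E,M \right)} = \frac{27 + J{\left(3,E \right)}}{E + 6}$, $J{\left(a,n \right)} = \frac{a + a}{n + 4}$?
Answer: $- \frac{21493}{5} \approx -4298.6$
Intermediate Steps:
$J{\left(a,n \right)} = \frac{2 a}{4 + n}$
$m{\left(E,M \right)} = \frac{27 + \frac{6}{4 + E}}{6 + E}$ ($m{\left(E,M \right)} = \frac{27 + 2 \cdot 3 \frac{1}{4 + E}}{E + 6} = \frac{27 + \frac{6}{4 + E}}{6 + E}$)
$m{\left(-9,54 \right)} - 4290 = \frac{3 \left(38 + 9 \left(-9\right)\right)}{\left(4 - 9\right) \left(6 - 9\right)} - 4290 = \frac{3 \left(38 - 81\right)}{\left(-5\right) \left(-3\right)} - 4290 = 3 \left(- \frac{1}{5}\right) \left(- \frac{1}{3}\right) \left(-43\right) - 4290 = - \frac{43}{5} - 4290 = - \frac{21493}{5}$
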